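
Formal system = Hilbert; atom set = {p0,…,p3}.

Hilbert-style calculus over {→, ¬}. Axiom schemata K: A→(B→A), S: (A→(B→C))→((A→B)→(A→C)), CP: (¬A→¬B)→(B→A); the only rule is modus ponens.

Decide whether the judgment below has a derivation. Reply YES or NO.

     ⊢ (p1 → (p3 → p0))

Enumerate valuations to refute Γ ⊢ Δ:
  v=0000: Γ:[] Δ:[(p1 → (p3 → p0))=T] refutes=False
  v=0001: Γ:[] Δ:[(p1 → (p3 → p0))=T] refutes=False
  v=0010: Γ:[] Δ:[(p1 → (p3 → p0))=T] refutes=False
  v=0011: Γ:[] Δ:[(p1 → (p3 → p0))=T] refutes=False
  v=0100: Γ:[] Δ:[(p1 → (p3 → p0))=T] refutes=False
  v=0101: Γ:[] Δ:[(p1 → (p3 → p0))=F] refutes=True  ← countermodel

Result: NO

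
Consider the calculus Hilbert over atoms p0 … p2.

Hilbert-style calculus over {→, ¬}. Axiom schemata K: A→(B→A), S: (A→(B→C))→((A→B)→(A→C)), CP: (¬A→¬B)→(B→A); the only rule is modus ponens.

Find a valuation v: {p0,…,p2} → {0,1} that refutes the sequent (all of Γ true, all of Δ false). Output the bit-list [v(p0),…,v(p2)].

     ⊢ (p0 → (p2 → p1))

Enumerate valuations to refute Γ ⊢ Δ:
  v=000: Γ:[] Δ:[(p0 → (p2 → p1))=T] refutes=False
  v=001: Γ:[] Δ:[(p0 → (p2 → p1))=T] refutes=False
  v=010: Γ:[] Δ:[(p0 → (p2 → p1))=T] refutes=False
  v=011: Γ:[] Δ:[(p0 → (p2 → p1))=T] refutes=False
  v=100: Γ:[] Δ:[(p0 → (p2 → p1))=T] refutes=False
  v=101: Γ:[] Δ:[(p0 → (p2 → p1))=F] refutes=True  ← countermodel

Result: [1, 0, 1]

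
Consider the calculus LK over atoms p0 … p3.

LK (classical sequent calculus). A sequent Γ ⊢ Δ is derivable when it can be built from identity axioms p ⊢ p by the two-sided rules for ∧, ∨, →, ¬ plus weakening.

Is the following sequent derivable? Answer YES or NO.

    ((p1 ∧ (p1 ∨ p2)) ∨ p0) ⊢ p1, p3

Search for a countermodel by truth-table:
  v=0000: Γ:[((p1 ∧ (p1 ∨ p2)) ∨ p0)=F] Δ:[p1=F, p3=F] refutes=False
  v=0001: Γ:[((p1 ∧ (p1 ∨ p2)) ∨ p0)=F] Δ:[p1=F, p3=T] refutes=False
  v=0010: Γ:[((p1 ∧ (p1 ∨ p2)) ∨ p0)=F] Δ:[p1=F, p3=F] refutes=False
  v=0011: Γ:[((p1 ∧ (p1 ∨ p2)) ∨ p0)=F] Δ:[p1=F, p3=T] refutes=False
  v=0100: Γ:[((p1 ∧ (p1 ∨ p2)) ∨ p0)=T] Δ:[p1=T, p3=F] refutes=False
  v=0101: Γ:[((p1 ∧ (p1 ∨ p2)) ∨ p0)=T] Δ:[p1=T, p3=T] refutes=False
  v=0110: Γ:[((p1 ∧ (p1 ∨ p2)) ∨ p0)=T] Δ:[p1=T, p3=F] refutes=False
  v=0111: Γ:[((p1 ∧ (p1 ∨ p2)) ∨ p0)=T] Δ:[p1=T, p3=T] refutes=False
  v=1000: Γ:[((p1 ∧ (p1 ∨ p2)) ∨ p0)=T] Δ:[p1=F, p3=F] refutes=True  ← countermodel

Result: NO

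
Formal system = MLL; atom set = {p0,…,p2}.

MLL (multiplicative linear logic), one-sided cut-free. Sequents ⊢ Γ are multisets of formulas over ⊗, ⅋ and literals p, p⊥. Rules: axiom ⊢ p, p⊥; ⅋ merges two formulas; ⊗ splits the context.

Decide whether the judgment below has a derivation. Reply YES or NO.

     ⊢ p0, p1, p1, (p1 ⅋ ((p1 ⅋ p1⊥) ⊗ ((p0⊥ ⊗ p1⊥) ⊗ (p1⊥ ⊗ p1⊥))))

Derivation trace:
[⅋]  ⊢ p0, p1, p1, (p1 ⅋ ((p1 ⅋ p1⊥) ⊗ ((p0⊥ ⊗ p1⊥) ⊗ (p1⊥ ⊗ p1⊥))))
  [⊗]  ⊢ p0, p1, p1, p1, ((p1 ⅋ p1⊥) ⊗ ((p0⊥ ⊗ p1⊥) ⊗ (p1⊥ ⊗ p1⊥)))
    [⅋]  ⊢ (p1 ⅋ p1⊥)
      [Ax]  ⊢ p1, p1⊥
    [⊗]  ⊢ p0, p1, p1, p1, ((p0⊥ ⊗ p1⊥) ⊗ (p1⊥ ⊗ p1⊥))
      [⊗]  ⊢ p0, p1, (p0⊥ ⊗ p1⊥)
        [Ax]  ⊢ p0, p0⊥
        [Ax]  ⊢ p1, p1⊥
      [⊗]  ⊢ p1, p1, (p1⊥ ⊗ p1⊥)
        [Ax]  ⊢ p1, p1⊥
        [Ax]  ⊢ p1, p1⊥

Result: YES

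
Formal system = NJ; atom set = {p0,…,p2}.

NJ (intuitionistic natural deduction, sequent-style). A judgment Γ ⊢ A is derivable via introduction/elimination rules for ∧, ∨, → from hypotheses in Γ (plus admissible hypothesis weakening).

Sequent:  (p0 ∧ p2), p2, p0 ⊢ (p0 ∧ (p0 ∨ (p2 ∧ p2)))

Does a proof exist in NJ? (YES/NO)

Proof tree:
[∧I] (p0 ∧ p2), p2, p0 ⊢ (p0 ∧ (p0 ∨ (p2 ∧ p2)))
  [Ax] p0 ⊢ p0
  [Wk] p2, (p0 ∧ p2) ⊢ (p0 ∨ (p2 ∧ p2))
    [∨I₂] p2 ⊢ (p0 ∨ (p2 ∧ p2))
      [∧I] p2 ⊢ (p2 ∧ p2)
        [Ax] p2 ⊢ p2
        [Ax] p2 ⊢ p2

Result: YES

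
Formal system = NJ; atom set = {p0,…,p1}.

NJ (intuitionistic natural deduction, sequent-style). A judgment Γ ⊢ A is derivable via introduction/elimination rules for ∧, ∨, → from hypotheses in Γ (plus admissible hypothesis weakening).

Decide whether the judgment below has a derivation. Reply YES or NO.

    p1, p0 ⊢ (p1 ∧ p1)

Derivation trace:
[Wk] p1, p0 ⊢ (p1 ∧ p1)
  [∧I] p1 ⊢ (p1 ∧ p1)
    [Ax] p1 ⊢ p1
    [Ax] p1 ⊢ p1

Result: YES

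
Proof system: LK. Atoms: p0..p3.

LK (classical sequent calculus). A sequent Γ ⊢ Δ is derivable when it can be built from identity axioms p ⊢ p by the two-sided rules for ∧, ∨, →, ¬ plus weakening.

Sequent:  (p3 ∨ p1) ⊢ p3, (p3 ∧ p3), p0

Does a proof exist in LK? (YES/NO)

Truth-table refutation:
  v=0000: Γ:[(p3 ∨ p1)=F] Δ:[p3=F, (p3 ∧ p3)=F, p0=F] refutes=False
  v=0001: Γ:[(p3 ∨ p1)=T] Δ:[p3=T, (p3 ∧ p3)=T, p0=F] refutes=False
  v=0010: Γ:[(p3 ∨ p1)=F] Δ:[p3=F, (p3 ∧ p3)=F, p0=F] refutes=False
  v=0011: Γ:[(p3 ∨ p1)=T] Δ:[p3=T, (p3 ∧ p3)=T, p0=F] refutes=False
  v=0100: Γ:[(p3 ∨ p1)=T] Δ:[p3=F, (p3 ∧ p3)=F, p0=F] refutes=True  ← countermodel

Result: NO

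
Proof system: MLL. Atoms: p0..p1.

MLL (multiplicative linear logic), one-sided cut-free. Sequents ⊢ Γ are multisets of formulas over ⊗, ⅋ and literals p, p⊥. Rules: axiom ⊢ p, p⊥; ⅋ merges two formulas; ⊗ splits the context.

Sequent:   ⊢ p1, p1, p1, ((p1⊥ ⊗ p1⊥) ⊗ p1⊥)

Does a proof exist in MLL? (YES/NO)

Proof tree:
[⊗]  ⊢ p1, p1, p1, ((p1⊥ ⊗ p1⊥) ⊗ p1⊥)
  [⊗]  ⊢ p1, p1, (p1⊥ ⊗ p1⊥)
    [Ax]  ⊢ p1, p1⊥
    [Ax]  ⊢ p1, p1⊥
  [Ax]  ⊢ p1, p1⊥

Result: YES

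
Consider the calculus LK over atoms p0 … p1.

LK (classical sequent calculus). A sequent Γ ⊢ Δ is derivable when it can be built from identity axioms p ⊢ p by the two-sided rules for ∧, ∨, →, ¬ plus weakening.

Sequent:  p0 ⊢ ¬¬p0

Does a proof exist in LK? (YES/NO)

Derivation trace:
[¬R] p0 ⊢ ¬¬p0
  [¬L] p0, ¬p0 ⊢ 
    [Ax] p0 ⊢ p0

Result: YES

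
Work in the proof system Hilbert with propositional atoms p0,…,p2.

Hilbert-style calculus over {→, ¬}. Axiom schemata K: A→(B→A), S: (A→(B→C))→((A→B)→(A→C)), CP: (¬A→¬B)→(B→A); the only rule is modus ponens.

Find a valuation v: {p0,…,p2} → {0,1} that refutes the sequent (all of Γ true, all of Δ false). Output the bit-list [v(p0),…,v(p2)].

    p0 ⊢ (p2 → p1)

Enumerate valuations to refute Γ ⊢ Δ:
  v=000: Γ:[p0=F] Δ:[(p2 → p1)=T] refutes=False
  v=001: Γ:[p0=F] Δ:[(p2 → p1)=F] refutes=False
  v=010: Γ:[p0=F] Δ:[(p2 → p1)=T] refutes=False
  v=011: Γ:[p0=F] Δ:[(p2 → p1)=T] refutes=False
  v=100: Γ:[p0=T] Δ:[(p2 → p1)=T] refutes=False
  v=101: Γ:[p0=T] Δ:[(p2 → p1)=F] refutes=True  ← countermodel

Result: [1, 0, 1]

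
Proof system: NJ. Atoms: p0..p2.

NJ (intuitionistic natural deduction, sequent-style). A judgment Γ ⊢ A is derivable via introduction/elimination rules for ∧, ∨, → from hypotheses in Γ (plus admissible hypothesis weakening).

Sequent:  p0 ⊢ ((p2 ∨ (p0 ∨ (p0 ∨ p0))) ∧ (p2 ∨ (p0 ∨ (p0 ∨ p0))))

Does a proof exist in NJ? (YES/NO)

Derivation (root first):
[∧I] p0 ⊢ ((p2 ∨ (p0 ∨ (p0 ∨ p0))) ∧ (p2 ∨ (p0 ∨ (p0 ∨ p0))))
  [∨I₂] p0 ⊢ (p2 ∨ (p0 ∨ (p0 ∨ p0)))
    [∨I₂] p0 ⊢ (p0 ∨ (p0 ∨ p0))
      [∨I₂] p0 ⊢ (p0 ∨ p0)
        [Ax] p0 ⊢ p0
  [∨I₂] p0 ⊢ (p2 ∨ (p0 ∨ (p0 ∨ p0)))
    [∨I₂] p0 ⊢ (p0 ∨ (p0 ∨ p0))
      [∨I₂] p0 ⊢ (p0 ∨ p0)
        [Ax] p0 ⊢ p0

Result: YES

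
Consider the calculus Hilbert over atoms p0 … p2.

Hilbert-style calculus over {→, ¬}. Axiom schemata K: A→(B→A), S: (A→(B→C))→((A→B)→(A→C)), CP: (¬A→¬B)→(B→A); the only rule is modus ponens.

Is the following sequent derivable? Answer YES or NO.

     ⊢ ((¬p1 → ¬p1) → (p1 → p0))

Enumerate valuations to refute Γ ⊢ Δ:
  v=000: Γ:[] Δ:[((¬p1 → ¬p1) → (p1 → p0))=T] refutes=False
  v=001: Γ:[] Δ:[((¬p1 → ¬p1) → (p1 → p0))=T] refutes=False
  v=010: Γ:[] Δ:[((¬p1 → ¬p1) → (p1 → p0))=F] refutes=True  ← countermodel

Result: NO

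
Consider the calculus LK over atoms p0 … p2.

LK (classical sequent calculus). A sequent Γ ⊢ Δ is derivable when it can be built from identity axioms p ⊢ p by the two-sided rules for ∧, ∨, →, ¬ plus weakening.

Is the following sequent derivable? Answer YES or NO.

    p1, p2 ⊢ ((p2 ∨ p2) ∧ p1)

Derivation trace:
[∧R] p1, p2 ⊢ ((p2 ∨ p2) ∧ p1)
  [∨R] p2 ⊢ (p2 ∨ p2)
    [WR] p2 ⊢ p2, p2
      [Ax] p2 ⊢ p2
  [Ax] p1 ⊢ p1

Result: YES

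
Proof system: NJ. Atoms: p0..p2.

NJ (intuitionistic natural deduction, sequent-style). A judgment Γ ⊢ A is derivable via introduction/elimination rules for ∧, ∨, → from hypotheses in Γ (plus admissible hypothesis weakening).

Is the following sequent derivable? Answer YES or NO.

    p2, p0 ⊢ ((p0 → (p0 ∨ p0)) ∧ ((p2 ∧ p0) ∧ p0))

Proof tree:
[∧I] p2, p0 ⊢ ((p0 → (p0 ∨ p0)) ∧ ((p2 ∧ p0) ∧ p0))
  [Wk] p0 ⊢ (p0 → (p0 ∨ p0))
    [→I]  ⊢ (p0 → (p0 ∨ p0))
      [∨I₂] p0 ⊢ (p0 ∨ p0)
        [Ax] p0 ⊢ p0
  [∧I] p2, p0 ⊢ ((p2 ∧ p0) ∧ p0)
    [∧I] p2, p0 ⊢ (p2 ∧ p0)
      [Ax] p2 ⊢ p2
      [Ax] p0 ⊢ p0
    [Ax] p0 ⊢ p0

Result: YES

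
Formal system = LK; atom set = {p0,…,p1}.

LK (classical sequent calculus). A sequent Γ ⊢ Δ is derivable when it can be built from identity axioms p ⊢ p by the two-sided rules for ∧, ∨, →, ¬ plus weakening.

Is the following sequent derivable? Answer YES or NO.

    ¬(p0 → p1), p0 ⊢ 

Search for a countermodel by truth-table:
  v=00: Γ:[¬(p0 → p1)=F, p0=F] Δ:[] refutes=False
  v=01: Γ:[¬(p0 → p1)=F, p0=F] Δ:[] refutes=False
  v=10: Γ:[¬(p0 → p1)=T, p0=T] Δ:[] refutes=True  ← countermodel

Result: NO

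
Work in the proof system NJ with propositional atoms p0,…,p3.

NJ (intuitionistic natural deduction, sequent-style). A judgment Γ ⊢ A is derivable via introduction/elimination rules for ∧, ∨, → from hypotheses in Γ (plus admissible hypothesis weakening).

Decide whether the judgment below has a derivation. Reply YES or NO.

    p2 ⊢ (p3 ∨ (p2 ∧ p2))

Proof tree:
[∨I₂] p2 ⊢ (p3 ∨ (p2 ∧ p2))
  [∧I] p2 ⊢ (p2 ∧ p2)
    [Ax] p2 ⊢ p2
    [Ax] p2 ⊢ p2

Result: YES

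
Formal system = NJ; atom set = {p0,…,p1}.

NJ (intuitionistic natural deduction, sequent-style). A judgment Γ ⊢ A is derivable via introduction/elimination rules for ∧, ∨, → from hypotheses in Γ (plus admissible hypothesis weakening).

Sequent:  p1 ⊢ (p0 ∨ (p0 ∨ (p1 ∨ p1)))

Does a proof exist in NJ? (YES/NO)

Proof tree:
[∨I₂] p1 ⊢ (p0 ∨ (p0 ∨ (p1 ∨ p1)))
  [∨I₂] p1 ⊢ (p0 ∨ (p1 ∨ p1))
    [∨I₂] p1 ⊢ (p1 ∨ p1)
      [Ax] p1 ⊢ p1

Result: YES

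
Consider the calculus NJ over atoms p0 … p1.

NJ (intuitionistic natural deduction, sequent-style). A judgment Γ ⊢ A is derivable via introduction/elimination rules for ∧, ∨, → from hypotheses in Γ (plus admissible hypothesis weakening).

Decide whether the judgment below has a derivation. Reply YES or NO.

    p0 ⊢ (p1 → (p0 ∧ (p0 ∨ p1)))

Proof tree:
[→I] p0 ⊢ (p1 → (p0 ∧ (p0 ∨ p1)))
  [Wk] p0, p1 ⊢ (p0 ∧ (p0 ∨ p1))
    [∧I] p0 ⊢ (p0 ∧ (p0 ∨ p1))
      [Ax] p0 ⊢ p0
      [∨I₁] p0 ⊢ (p0 ∨ p1)
        [Ax] p0 ⊢ p0

Result: YES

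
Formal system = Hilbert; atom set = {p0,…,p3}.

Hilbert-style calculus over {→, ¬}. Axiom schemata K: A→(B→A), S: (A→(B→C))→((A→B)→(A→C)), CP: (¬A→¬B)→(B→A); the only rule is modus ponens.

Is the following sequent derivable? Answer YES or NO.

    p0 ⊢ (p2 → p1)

Search for a countermodel by truth-table:
  v=0000: Γ:[p0=F] Δ:[(p2 → p1)=T] refutes=False
  v=0001: Γ:[p0=F] Δ:[(p2 → p1)=T] refutes=False
  v=0010: Γ:[p0=F] Δ:[(p2 → p1)=F] refutes=False
  v=0011: Γ:[p0=F] Δ:[(p2 → p1)=F] refutes=False
  v=0100: Γ:[p0=F] Δ:[(p2 → p1)=T] refutes=False
  v=0101: Γ:[p0=F] Δ:[(p2 → p1)=T] refutes=False
  v=0110: Γ:[p0=F] Δ:[(p2 → p1)=T] refutes=False
  v=0111: Γ:[p0=F] Δ:[(p2 → p1)=T] refutes=False
  v=1000: Γ:[p0=T] Δ:[(p2 → p1)=T] refutes=False
  v=1001: Γ:[p0=T] Δ:[(p2 → p1)=T] refutes=False
  v=1010: Γ:[p0=T] Δ:[(p2 → p1)=F] refutes=True  ← countermodel

Result: NO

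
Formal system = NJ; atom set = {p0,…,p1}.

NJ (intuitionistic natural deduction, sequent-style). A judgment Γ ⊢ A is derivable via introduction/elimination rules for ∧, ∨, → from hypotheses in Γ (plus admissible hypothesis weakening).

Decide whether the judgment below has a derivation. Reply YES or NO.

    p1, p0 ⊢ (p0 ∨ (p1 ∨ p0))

Derivation (root first):
[Wk] p1, p0 ⊢ (p0 ∨ (p1 ∨ p0))
  [∨I₂] p1 ⊢ (p0 ∨ (p1 ∨ p0))
    [∨I₁] p1 ⊢ (p1 ∨ p0)
      [Ax] p1 ⊢ p1

Result: YES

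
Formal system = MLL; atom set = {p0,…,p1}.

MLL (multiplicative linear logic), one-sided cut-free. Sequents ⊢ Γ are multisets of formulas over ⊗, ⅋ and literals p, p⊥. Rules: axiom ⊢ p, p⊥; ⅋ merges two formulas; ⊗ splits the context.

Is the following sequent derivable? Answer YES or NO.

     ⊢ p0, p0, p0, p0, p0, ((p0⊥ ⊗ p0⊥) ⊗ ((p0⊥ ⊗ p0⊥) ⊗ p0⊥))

Derivation (root first):
[⊗]  ⊢ p0, p0, p0, p0, p0, ((p0⊥ ⊗ p0⊥) ⊗ ((p0⊥ ⊗ p0⊥) ⊗ p0⊥))
  [⊗]  ⊢ p0, p0, (p0⊥ ⊗ p0⊥)
    [Ax]  ⊢ p0, p0⊥
    [Ax]  ⊢ p0, p0⊥
  [⊗]  ⊢ p0, p0, p0, ((p0⊥ ⊗ p0⊥) ⊗ p0⊥)
    [⊗]  ⊢ p0, p0, (p0⊥ ⊗ p0⊥)
      [Ax]  ⊢ p0, p0⊥
      [Ax]  ⊢ p0, p0⊥
    [Ax]  ⊢ p0, p0⊥

Result: YES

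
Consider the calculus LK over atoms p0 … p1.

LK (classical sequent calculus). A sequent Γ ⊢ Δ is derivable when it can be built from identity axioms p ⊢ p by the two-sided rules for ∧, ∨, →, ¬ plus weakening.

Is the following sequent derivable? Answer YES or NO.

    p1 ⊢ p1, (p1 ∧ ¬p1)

Derivation (root first):
[∧R] p1 ⊢ p1, (p1 ∧ ¬p1)
  [Ax] p1 ⊢ p1
  [¬R]  ⊢ p1, ¬p1
    [Ax] p1 ⊢ p1

Result: YES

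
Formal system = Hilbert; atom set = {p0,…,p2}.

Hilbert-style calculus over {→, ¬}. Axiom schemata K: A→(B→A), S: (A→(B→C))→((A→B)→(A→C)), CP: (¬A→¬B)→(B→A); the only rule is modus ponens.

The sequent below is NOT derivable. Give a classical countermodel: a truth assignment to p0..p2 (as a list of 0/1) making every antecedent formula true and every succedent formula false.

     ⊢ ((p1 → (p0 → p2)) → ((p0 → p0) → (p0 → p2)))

Enumerate valuations to refute Γ ⊢ Δ:
  v=000: Γ:[] Δ:[((p1 → (p0 → p2)) → ((p0 → p0) → (p0 → p2)))=T] refutes=False
  v=001: Γ:[] Δ:[((p1 → (p0 → p2)) → ((p0 → p0) → (p0 → p2)))=T] refutes=False
  v=010: Γ:[] Δ:[((p1 → (p0 → p2)) → ((p0 → p0) → (p0 → p2)))=T] refutes=False
  v=011: Γ:[] Δ:[((p1 → (p0 → p2)) → ((p0 → p0) → (p0 → p2)))=T] refutes=False
  v=100: Γ:[] Δ:[((p1 → (p0 → p2)) → ((p0 → p0) → (p0 → p2)))=F] refutes=True  ← countermodel

Result: [1, 0, 0]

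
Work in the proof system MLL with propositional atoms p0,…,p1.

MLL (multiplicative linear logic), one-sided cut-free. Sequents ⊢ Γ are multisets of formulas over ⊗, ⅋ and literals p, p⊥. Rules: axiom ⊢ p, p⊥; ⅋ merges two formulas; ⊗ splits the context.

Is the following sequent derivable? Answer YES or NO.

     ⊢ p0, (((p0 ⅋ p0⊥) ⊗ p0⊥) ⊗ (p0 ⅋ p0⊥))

Derivation (root first):
[⊗]  ⊢ p0, (((p0 ⅋ p0⊥) ⊗ p0⊥) ⊗ (p0 ⅋ p0⊥))
  [⊗]  ⊢ p0, ((p0 ⅋ p0⊥) ⊗ p0⊥)
    [⅋]  ⊢ (p0 ⅋ p0⊥)
      [Ax]  ⊢ p0, p0⊥
    [Ax]  ⊢ p0, p0⊥
  [⅋]  ⊢ (p0 ⅋ p0⊥)
    [Ax]  ⊢ p0, p0⊥

Result: YES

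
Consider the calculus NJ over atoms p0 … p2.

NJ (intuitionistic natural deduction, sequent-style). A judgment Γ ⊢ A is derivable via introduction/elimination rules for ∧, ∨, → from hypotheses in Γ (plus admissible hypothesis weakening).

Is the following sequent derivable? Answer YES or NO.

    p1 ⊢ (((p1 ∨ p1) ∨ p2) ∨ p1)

Derivation trace:
[∨I₁] p1 ⊢ (((p1 ∨ p1) ∨ p2) ∨ p1)
  [∨I₁] p1 ⊢ ((p1 ∨ p1) ∨ p2)
    [∨I₂] p1 ⊢ (p1 ∨ p1)
      [Ax] p1 ⊢ p1

Result: YES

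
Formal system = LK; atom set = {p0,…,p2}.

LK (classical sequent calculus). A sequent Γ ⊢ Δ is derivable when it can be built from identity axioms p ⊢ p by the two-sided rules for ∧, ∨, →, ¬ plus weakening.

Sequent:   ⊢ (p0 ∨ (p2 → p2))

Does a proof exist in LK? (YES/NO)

Derivation (root first):
[∨R]  ⊢ (p0 ∨ (p2 → p2))
  [WR]  ⊢ (p2 → p2), p0
    [→R]  ⊢ (p2 → p2)
      [Ax] p2 ⊢ p2

Result: YES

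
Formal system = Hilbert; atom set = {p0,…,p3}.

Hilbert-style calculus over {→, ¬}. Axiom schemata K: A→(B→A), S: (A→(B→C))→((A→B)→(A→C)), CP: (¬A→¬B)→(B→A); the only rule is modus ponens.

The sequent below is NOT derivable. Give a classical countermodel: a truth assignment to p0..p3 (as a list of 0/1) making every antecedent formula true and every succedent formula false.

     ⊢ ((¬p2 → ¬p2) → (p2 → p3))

Search for a countermodel by truth-table:
  v=0000: Γ:[] Δ:[((¬p2 → ¬p2) → (p2 → p3))=T] refutes=False
  v=0001: Γ:[] Δ:[((¬p2 → ¬p2) → (p2 → p3))=T] refutes=False
  v=0010: Γ:[] Δ:[((¬p2 → ¬p2) → (p2 → p3))=F] refutes=True  ← countermodel

Result: [0, 0, 1, 0]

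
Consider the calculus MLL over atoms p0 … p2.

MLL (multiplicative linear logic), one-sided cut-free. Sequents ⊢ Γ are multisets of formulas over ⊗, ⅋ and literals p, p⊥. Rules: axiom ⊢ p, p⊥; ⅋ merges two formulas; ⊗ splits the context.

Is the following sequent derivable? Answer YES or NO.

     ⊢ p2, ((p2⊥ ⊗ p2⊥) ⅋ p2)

Derivation trace:
[⅋]  ⊢ p2, ((p2⊥ ⊗ p2⊥) ⅋ p2)
  [⊗]  ⊢ p2, p2, (p2⊥ ⊗ p2⊥)
    [Ax]  ⊢ p2, p2⊥
    [Ax]  ⊢ p2, p2⊥

Result: YES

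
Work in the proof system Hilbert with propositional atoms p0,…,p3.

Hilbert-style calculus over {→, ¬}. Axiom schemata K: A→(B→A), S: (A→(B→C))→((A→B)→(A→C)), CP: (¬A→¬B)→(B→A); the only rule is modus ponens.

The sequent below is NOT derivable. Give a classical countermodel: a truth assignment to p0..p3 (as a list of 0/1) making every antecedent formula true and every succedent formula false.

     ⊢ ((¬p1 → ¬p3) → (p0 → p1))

Truth-table refutation:
  v=0000: Γ:[] Δ:[((¬p1 → ¬p3) → (p0 → p1))=T] refutes=False
  v=0001: Γ:[] Δ:[((¬p1 → ¬p3) → (p0 → p1))=T] refutes=False
  v=0010: Γ:[] Δ:[((¬p1 → ¬p3) → (p0 → p1))=T] refutes=False
  v=0011: Γ:[] Δ:[((¬p1 → ¬p3) → (p0 → p1))=T] refutes=False
  v=0100: Γ:[] Δ:[((¬p1 → ¬p3) → (p0 → p1))=T] refutes=False
  v=0101: Γ:[] Δ:[((¬p1 → ¬p3) → (p0 → p1))=T] refutes=False
  v=0110: Γ:[] Δ:[((¬p1 → ¬p3) → (p0 → p1))=T] refutes=False
  v=0111: Γ:[] Δ:[((¬p1 → ¬p3) → (p0 → p1))=T] refutes=False
  v=1000: Γ:[] Δ:[((¬p1 → ¬p3) → (p0 → p1))=F] refutes=True  ← countermodel

Result: [1, 0, 0, 0]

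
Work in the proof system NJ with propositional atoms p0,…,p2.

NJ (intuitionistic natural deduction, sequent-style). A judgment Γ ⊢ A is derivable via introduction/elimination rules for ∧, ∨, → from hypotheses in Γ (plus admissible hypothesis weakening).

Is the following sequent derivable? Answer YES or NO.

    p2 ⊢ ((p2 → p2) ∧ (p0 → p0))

Derivation (root first):
[Wk] p2 ⊢ ((p2 → p2) ∧ (p0 → p0))
  [∧I]  ⊢ ((p2 → p2) ∧ (p0 → p0))
    [→I]  ⊢ (p2 → p2)
      [Ax] p2 ⊢ p2
    [→I]  ⊢ (p0 → p0)
      [Ax] p0 ⊢ p0

Result: YES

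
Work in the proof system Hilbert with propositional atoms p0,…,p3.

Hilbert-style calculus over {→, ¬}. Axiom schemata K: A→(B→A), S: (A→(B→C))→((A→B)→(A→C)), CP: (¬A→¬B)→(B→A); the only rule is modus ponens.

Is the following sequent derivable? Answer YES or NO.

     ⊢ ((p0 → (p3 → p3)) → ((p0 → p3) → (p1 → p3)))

Search for a countermodel by truth-table:
  v=0000: Γ:[] Δ:[((p0 → (p3 → p3)) → ((p0 → p3) → (p1 → p3)))=T] refutes=False
  v=0001: Γ:[] Δ:[((p0 → (p3 → p3)) → ((p0 → p3) → (p1 → p3)))=T] refutes=False
  v=0010: Γ:[] Δ:[((p0 → (p3 → p3)) → ((p0 → p3) → (p1 → p3)))=T] refutes=False
  v=0011: Γ:[] Δ:[((p0 → (p3 → p3)) → ((p0 → p3) → (p1 → p3)))=T] refutes=False
  v=0100: Γ:[] Δ:[((p0 → (p3 → p3)) → ((p0 → p3) → (p1 → p3)))=F] refutes=True  ← countermodel

Result: NO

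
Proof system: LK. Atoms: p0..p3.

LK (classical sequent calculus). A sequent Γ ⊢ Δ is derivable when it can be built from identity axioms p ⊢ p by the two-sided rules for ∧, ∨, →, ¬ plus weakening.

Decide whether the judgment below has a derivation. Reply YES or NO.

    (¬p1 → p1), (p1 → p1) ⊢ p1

Derivation trace:
[→L] (¬p1 → p1), (p1 → p1) ⊢ p1
  [→L] (¬p1 → p1) ⊢ p1
    [¬R]  ⊢ p1, ¬p1
      [Ax] p1 ⊢ p1
    [Ax] p1 ⊢ p1
  [Ax] p1 ⊢ p1

Result: YES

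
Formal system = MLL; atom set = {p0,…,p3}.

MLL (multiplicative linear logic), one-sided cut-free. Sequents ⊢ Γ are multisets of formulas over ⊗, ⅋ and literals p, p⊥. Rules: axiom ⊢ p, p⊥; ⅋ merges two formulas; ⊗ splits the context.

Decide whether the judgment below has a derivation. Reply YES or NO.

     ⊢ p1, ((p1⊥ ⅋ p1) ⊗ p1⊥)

Derivation (root first):
[⊗]  ⊢ p1, ((p1⊥ ⅋ p1) ⊗ p1⊥)
  [⅋]  ⊢ (p1⊥ ⅋ p1)
    [Ax]  ⊢ p1, p1⊥
  [Ax]  ⊢ p1, p1⊥

Result: YES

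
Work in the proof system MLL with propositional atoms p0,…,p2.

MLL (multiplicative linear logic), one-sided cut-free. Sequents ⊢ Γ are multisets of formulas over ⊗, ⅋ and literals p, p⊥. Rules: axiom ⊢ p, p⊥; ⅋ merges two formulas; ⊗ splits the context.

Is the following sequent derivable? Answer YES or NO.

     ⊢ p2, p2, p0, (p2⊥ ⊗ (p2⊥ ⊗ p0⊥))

Derivation trace:
[⊗]  ⊢ p2, p2, p0, (p2⊥ ⊗ (p2⊥ ⊗ p0⊥))
  [Ax]  ⊢ p2, p2⊥
  [⊗]  ⊢ p2, p0, (p2⊥ ⊗ p0⊥)
    [Ax]  ⊢ p2, p2⊥
    [Ax]  ⊢ p0, p0⊥

Result: YES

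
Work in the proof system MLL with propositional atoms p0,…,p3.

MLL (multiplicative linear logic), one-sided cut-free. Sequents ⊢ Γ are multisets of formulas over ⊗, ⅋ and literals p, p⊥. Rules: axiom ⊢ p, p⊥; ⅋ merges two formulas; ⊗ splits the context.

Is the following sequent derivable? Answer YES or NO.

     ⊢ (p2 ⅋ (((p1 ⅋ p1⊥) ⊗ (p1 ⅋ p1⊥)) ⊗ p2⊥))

Proof tree:
[⅋]  ⊢ (p2 ⅋ (((p1 ⅋ p1⊥) ⊗ (p1 ⅋ p1⊥)) ⊗ p2⊥))
  [⊗]  ⊢ p2, (((p1 ⅋ p1⊥) ⊗ (p1 ⅋ p1⊥)) ⊗ p2⊥)
    [⊗]  ⊢ ((p1 ⅋ p1⊥) ⊗ (p1 ⅋ p1⊥))
      [⅋]  ⊢ (p1 ⅋ p1⊥)
        [Ax]  ⊢ p1, p1⊥
      [⅋]  ⊢ (p1 ⅋ p1⊥)
        [Ax]  ⊢ p1, p1⊥
    [Ax]  ⊢ p2, p2⊥

Result: YES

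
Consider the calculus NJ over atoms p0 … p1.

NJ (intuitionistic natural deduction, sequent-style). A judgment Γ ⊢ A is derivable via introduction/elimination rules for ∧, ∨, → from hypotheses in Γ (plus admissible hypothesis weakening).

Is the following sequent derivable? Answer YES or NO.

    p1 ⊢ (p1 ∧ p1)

Derivation trace:
[∧I] p1 ⊢ (p1 ∧ p1)
  [→E] p1 ⊢ p1
    [→I]  ⊢ (p1 → p1)
      [Ax] p1 ⊢ p1
    [Ax] p1 ⊢ p1
  [Ax] p1 ⊢ p1

Result: YES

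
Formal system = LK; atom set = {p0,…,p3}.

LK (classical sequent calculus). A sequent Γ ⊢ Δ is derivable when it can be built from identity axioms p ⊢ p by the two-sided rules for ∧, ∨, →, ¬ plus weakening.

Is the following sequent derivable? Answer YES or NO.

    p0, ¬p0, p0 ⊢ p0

Derivation (root first):
[WR] p0, ¬p0, p0 ⊢ p0
  [WL] p0, ¬p0, p0 ⊢ 
    [¬L] p0, ¬p0 ⊢ 
      [Ax] p0 ⊢ p0

Result: YES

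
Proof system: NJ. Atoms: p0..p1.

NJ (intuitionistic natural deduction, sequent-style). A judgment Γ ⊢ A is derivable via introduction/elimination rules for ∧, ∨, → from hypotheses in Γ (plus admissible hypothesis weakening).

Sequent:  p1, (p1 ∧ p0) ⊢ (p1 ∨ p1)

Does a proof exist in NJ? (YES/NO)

Proof tree:
[∨I₁] p1, (p1 ∧ p0) ⊢ (p1 ∨ p1)
  [Wk] p1, (p1 ∧ p0) ⊢ p1
    [Ax] p1 ⊢ p1

Result: YES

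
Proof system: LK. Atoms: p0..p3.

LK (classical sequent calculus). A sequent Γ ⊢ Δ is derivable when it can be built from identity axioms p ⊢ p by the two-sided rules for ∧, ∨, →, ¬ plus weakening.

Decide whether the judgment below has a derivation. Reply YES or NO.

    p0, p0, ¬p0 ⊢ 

Derivation (root first):
[¬L] p0, p0, ¬p0 ⊢ 
  [WL] p0, p0 ⊢ p0
    [Ax] p0 ⊢ p0

Result: YES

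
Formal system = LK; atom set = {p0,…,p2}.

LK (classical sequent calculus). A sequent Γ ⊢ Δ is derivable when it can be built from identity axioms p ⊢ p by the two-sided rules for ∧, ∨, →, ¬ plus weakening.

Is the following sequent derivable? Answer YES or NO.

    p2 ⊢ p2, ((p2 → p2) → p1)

Proof tree:
[→R] p2 ⊢ p2, ((p2 → p2) → p1)
  [WR] p2, (p2 → p2) ⊢ p2, p1
    [→L] p2, (p2 → p2) ⊢ p2
      [Ax] p2 ⊢ p2
      [Ax] p2 ⊢ p2

Result: YES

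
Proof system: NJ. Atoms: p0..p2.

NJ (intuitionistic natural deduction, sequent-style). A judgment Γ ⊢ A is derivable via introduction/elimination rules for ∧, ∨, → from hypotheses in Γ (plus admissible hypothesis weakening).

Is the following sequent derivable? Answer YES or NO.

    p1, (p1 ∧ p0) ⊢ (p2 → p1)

Derivation (root first):
[Wk] p1, (p1 ∧ p0) ⊢ (p2 → p1)
  [→I] p1 ⊢ (p2 → p1)
    [Wk] p1, p2 ⊢ p1
      [Ax] p1 ⊢ p1

Result: YES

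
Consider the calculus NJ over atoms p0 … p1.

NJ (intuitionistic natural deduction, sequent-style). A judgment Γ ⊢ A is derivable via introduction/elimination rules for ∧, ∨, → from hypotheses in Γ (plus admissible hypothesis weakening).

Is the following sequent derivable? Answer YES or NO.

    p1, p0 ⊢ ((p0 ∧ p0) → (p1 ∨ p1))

Derivation (root first):
[Wk] p1, p0 ⊢ ((p0 ∧ p0) → (p1 ∨ p1))
  [→I] p1 ⊢ ((p0 ∧ p0) → (p1 ∨ p1))
    [∨I₁] p1, (p0 ∧ p0) ⊢ (p1 ∨ p1)
      [Wk] p1, (p0 ∧ p0) ⊢ p1
        [Ax] p1 ⊢ p1

Result: YES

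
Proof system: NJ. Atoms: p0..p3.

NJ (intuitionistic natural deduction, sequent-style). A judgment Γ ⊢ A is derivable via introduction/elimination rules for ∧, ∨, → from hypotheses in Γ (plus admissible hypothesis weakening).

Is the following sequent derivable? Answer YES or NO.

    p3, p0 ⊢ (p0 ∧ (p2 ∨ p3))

Derivation trace:
[∧I] p3, p0 ⊢ (p0 ∧ (p2 ∨ p3))
  [Ax] p0 ⊢ p0
  [∨I₂] p3 ⊢ (p2 ∨ p3)
    [Ax] p3 ⊢ p3

Result: YES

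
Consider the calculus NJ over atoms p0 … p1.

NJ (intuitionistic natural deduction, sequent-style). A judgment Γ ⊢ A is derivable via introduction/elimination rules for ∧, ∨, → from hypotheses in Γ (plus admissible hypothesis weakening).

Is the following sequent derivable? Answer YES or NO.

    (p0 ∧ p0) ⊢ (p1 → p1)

Proof tree:
[Wk] (p0 ∧ p0) ⊢ (p1 → p1)
  [→I]  ⊢ (p1 → p1)
    [Ax] p1 ⊢ p1

Result: YES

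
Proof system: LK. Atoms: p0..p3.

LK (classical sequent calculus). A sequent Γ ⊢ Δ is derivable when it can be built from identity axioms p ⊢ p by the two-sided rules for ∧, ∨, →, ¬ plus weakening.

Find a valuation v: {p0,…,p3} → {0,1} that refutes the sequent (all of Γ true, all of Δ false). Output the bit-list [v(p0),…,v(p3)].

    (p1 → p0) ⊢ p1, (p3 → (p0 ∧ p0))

Truth-table refutation:
  v=0000: Γ:[(p1 → p0)=T] Δ:[p1=F, (p3 → (p0 ∧ p0))=T] refutes=False
  v=0001: Γ:[(p1 → p0)=T] Δ:[p1=F, (p3 → (p0 ∧ p0))=F] refutes=True  ← countermodel

Result: [0, 0, 0, 1]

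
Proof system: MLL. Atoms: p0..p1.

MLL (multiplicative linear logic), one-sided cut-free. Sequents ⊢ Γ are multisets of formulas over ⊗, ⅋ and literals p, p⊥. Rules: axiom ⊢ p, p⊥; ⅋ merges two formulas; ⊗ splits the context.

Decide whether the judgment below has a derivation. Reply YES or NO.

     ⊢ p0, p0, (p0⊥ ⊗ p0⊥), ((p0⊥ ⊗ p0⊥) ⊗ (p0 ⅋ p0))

Proof tree:
[⊗]  ⊢ p0, p0, (p0⊥ ⊗ p0⊥), ((p0⊥ ⊗ p0⊥) ⊗ (p0 ⅋ p0))
  [⊗]  ⊢ p0, p0, (p0⊥ ⊗ p0⊥)
    [Ax]  ⊢ p0, p0⊥
    [Ax]  ⊢ p0, p0⊥
  [⅋]  ⊢ (p0⊥ ⊗ p0⊥), (p0 ⅋ p0)
    [⊗]  ⊢ p0, p0, (p0⊥ ⊗ p0⊥)
      [Ax]  ⊢ p0, p0⊥
      [Ax]  ⊢ p0, p0⊥

Result: YES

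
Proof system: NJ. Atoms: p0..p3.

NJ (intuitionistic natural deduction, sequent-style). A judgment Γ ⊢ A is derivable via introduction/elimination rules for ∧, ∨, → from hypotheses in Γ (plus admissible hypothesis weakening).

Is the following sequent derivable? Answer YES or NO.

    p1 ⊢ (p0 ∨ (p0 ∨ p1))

Proof tree:
[∨I₂] p1 ⊢ (p0 ∨ (p0 ∨ p1))
  [∨I₂] p1 ⊢ (p0 ∨ p1)
    [Ax] p1 ⊢ p1

Result: YES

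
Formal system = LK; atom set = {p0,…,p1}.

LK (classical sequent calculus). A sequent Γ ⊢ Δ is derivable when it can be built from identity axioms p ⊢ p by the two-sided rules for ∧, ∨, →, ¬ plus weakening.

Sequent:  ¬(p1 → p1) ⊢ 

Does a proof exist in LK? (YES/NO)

Derivation (root first):
[¬L] ¬(p1 → p1) ⊢ 
  [→R]  ⊢ (p1 → p1)
    [Ax] p1 ⊢ p1

Result: YES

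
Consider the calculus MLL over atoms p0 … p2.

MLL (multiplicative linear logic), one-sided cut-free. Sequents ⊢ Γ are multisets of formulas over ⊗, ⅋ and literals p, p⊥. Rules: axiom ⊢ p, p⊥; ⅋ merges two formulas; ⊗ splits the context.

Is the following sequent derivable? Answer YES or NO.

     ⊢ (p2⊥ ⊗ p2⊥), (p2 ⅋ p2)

Derivation (root first):
[⅋]  ⊢ (p2⊥ ⊗ p2⊥), (p2 ⅋ p2)
  [⊗]  ⊢ p2, p2, (p2⊥ ⊗ p2⊥)
    [Ax]  ⊢ p2, p2⊥
    [Ax]  ⊢ p2, p2⊥

Result: YES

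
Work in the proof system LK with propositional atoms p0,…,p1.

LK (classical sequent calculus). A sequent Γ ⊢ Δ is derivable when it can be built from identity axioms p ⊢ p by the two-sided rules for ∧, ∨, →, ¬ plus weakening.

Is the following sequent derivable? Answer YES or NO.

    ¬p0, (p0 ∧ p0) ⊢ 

Proof tree:
[∧L] ¬p0, (p0 ∧ p0) ⊢ 
  [WL] p0, ¬p0, p0 ⊢ 
    [¬L] p0, ¬p0 ⊢ 
      [Ax] p0 ⊢ p0

Result: YES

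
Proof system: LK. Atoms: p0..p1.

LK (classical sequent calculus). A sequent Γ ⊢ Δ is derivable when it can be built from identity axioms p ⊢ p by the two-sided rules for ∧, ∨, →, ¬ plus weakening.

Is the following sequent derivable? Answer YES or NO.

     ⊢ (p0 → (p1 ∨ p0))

Derivation (root first):
[→R]  ⊢ (p0 → (p1 ∨ p0))
  [∨R] p0 ⊢ (p1 ∨ p0)
    [WR] p0 ⊢ p0, p1
      [Ax] p0 ⊢ p0

Result: YES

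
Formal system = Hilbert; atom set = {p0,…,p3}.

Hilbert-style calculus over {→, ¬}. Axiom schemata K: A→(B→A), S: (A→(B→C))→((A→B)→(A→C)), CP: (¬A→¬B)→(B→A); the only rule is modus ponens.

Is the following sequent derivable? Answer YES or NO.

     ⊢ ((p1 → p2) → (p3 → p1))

Enumerate valuations to refute Γ ⊢ Δ:
  v=0000: Γ:[] Δ:[((p1 → p2) → (p3 → p1))=T] refutes=False
  v=0001: Γ:[] Δ:[((p1 → p2) → (p3 → p1))=F] refutes=True  ← countermodel

Result: NO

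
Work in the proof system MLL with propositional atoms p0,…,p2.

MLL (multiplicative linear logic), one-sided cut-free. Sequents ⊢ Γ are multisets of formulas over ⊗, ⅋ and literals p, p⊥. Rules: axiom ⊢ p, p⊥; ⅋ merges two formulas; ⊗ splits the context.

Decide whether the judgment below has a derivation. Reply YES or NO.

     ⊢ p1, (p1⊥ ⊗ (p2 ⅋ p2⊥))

Derivation (root first):
[⊗]  ⊢ p1, (p1⊥ ⊗ (p2 ⅋ p2⊥))
  [Ax]  ⊢ p1, p1⊥
  [⅋]  ⊢ (p2 ⅋ p2⊥)
    [Ax]  ⊢ p2, p2⊥

Result: YES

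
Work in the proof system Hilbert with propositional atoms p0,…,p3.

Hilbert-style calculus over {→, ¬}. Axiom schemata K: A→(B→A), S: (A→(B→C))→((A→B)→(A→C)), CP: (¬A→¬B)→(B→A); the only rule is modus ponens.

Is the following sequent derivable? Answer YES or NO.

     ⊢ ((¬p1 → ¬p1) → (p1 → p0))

Enumerate valuations to refute Γ ⊢ Δ:
  v=0000: Γ:[] Δ:[((¬p1 → ¬p1) → (p1 → p0))=T] refutes=False
  v=0001: Γ:[] Δ:[((¬p1 → ¬p1) → (p1 → p0))=T] refutes=False
  v=0010: Γ:[] Δ:[((¬p1 → ¬p1) → (p1 → p0))=T] refutes=False
  v=0011: Γ:[] Δ:[((¬p1 → ¬p1) → (p1 → p0))=T] refutes=False
  v=0100: Γ:[] Δ:[((¬p1 → ¬p1) → (p1 → p0))=F] refutes=True  ← countermodel

Result: NO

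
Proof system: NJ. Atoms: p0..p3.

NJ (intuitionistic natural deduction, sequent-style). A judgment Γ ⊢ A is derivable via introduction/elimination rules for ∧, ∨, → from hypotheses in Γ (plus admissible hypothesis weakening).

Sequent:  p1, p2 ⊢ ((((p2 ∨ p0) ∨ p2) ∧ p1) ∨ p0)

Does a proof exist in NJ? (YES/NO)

Derivation trace:
[∨I₁] p1, p2 ⊢ ((((p2 ∨ p0) ∨ p2) ∧ p1) ∨ p0)
  [∧I] p1, p2 ⊢ (((p2 ∨ p0) ∨ p2) ∧ p1)
    [∨I₁] p2 ⊢ ((p2 ∨ p0) ∨ p2)
      [∨I₁] p2 ⊢ (p2 ∨ p0)
        [Ax] p2 ⊢ p2
    [Ax] p1 ⊢ p1

Result: YES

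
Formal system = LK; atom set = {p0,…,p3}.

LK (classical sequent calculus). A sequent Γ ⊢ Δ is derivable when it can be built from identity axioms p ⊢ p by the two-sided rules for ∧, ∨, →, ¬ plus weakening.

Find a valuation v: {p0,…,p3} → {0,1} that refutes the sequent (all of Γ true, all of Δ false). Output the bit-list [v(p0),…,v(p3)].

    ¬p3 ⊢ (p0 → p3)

Truth-table refutation:
  v=0000: Γ:[¬p3=T] Δ:[(p0 → p3)=T] refutes=False
  v=0001: Γ:[¬p3=F] Δ:[(p0 → p3)=T] refutes=False
  v=0010: Γ:[¬p3=T] Δ:[(p0 → p3)=T] refutes=False
  v=0011: Γ:[¬p3=F] Δ:[(p0 → p3)=T] refutes=False
  v=0100: Γ:[¬p3=T] Δ:[(p0 → p3)=T] refutes=False
  v=0101: Γ:[¬p3=F] Δ:[(p0 → p3)=T] refutes=False
  v=0110: Γ:[¬p3=T] Δ:[(p0 → p3)=T] refutes=False
  v=0111: Γ:[¬p3=F] Δ:[(p0 → p3)=T] refutes=False
  v=1000: Γ:[¬p3=T] Δ:[(p0 → p3)=F] refutes=True  ← countermodel

Result: [1, 0, 0, 0]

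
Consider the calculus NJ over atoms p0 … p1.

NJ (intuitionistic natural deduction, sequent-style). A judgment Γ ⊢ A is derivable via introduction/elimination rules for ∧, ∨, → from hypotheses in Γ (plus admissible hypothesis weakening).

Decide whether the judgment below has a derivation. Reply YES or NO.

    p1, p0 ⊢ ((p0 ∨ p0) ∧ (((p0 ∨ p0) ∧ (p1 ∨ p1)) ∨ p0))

Derivation trace:
[∧I] p1, p0 ⊢ ((p0 ∨ p0) ∧ (((p0 ∨ p0) ∧ (p1 ∨ p1)) ∨ p0))
  [∨I₁] p0 ⊢ (p0 ∨ p0)
    [Ax] p0 ⊢ p0
  [∨I₁] p1, p0 ⊢ (((p0 ∨ p0) ∧ (p1 ∨ p1)) ∨ p0)
    [∧I] p1, p0 ⊢ ((p0 ∨ p0) ∧ (p1 ∨ p1))
      [∨I₁] p0 ⊢ (p0 ∨ p0)
        [Ax] p0 ⊢ p0
      [∨I₁] p1 ⊢ (p1 ∨ p1)
        [Ax] p1 ⊢ p1

Result: YES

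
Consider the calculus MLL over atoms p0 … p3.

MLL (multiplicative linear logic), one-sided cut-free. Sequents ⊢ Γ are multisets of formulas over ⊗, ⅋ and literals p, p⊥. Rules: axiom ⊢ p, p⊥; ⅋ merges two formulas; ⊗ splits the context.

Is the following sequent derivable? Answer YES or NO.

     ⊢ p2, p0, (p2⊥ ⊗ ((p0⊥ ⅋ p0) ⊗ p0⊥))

Proof tree:
[⊗]  ⊢ p2, p0, (p2⊥ ⊗ ((p0⊥ ⅋ p0) ⊗ p0⊥))
  [Ax]  ⊢ p2, p2⊥
  [⊗]  ⊢ p0, ((p0⊥ ⅋ p0) ⊗ p0⊥)
    [⅋]  ⊢ (p0⊥ ⅋ p0)
      [Ax]  ⊢ p0, p0⊥
    [Ax]  ⊢ p0, p0⊥

Result: YES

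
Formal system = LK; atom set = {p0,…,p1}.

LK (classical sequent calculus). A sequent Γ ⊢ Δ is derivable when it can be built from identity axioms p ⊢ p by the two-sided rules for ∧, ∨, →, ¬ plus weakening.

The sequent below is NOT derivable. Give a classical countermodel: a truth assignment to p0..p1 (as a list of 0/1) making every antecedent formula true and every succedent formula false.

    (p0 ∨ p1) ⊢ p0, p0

Search for a countermodel by truth-table:
  v=00: Γ:[(p0 ∨ p1)=F] Δ:[p0=F, p0=F] refutes=False
  v=01: Γ:[(p0 ∨ p1)=T] Δ:[p0=F, p0=F] refutes=True  ← countermodel

Result: [0, 1]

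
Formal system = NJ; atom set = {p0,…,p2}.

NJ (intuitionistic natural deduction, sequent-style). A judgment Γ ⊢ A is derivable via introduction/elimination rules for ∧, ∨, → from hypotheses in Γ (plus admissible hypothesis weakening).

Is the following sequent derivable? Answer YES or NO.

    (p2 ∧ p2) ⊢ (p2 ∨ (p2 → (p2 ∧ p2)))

Derivation (root first):
[∨I₂] (p2 ∧ p2) ⊢ (p2 ∨ (p2 → (p2 ∧ p2)))
  [Wk] (p2 ∧ p2) ⊢ (p2 → (p2 ∧ p2))
    [→I]  ⊢ (p2 → (p2 ∧ p2))
      [∧I] p2 ⊢ (p2 ∧ p2)
        [Ax] p2 ⊢ p2
        [Ax] p2 ⊢ p2

Result: YES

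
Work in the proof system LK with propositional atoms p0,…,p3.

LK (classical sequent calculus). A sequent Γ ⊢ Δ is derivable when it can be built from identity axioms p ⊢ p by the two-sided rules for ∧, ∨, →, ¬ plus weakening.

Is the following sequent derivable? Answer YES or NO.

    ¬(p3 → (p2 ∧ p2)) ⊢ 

Enumerate valuations to refute Γ ⊢ Δ:
  v=0000: Γ:[¬(p3 → (p2 ∧ p2))=F] Δ:[] refutes=False
  v=0001: Γ:[¬(p3 → (p2 ∧ p2))=T] Δ:[] refutes=True  ← countermodel

Result: NO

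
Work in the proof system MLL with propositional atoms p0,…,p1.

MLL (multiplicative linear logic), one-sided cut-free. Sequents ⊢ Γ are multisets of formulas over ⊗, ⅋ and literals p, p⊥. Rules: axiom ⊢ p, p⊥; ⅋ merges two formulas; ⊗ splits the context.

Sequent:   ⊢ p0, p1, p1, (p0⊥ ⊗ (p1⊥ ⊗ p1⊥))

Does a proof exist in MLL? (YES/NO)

Derivation (root first):
[⊗]  ⊢ p0, p1, p1, (p0⊥ ⊗ (p1⊥ ⊗ p1⊥))
  [Ax]  ⊢ p0, p0⊥
  [⊗]  ⊢ p1, p1, (p1⊥ ⊗ p1⊥)
    [Ax]  ⊢ p1, p1⊥
    [Ax]  ⊢ p1, p1⊥

Result: YES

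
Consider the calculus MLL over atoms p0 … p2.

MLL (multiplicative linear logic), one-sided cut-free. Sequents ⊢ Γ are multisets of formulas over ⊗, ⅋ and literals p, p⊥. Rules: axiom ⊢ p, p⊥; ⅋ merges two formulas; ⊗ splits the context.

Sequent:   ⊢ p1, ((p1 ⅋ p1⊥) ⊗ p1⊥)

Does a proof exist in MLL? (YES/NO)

Proof tree:
[⊗]  ⊢ p1, ((p1 ⅋ p1⊥) ⊗ p1⊥)
  [⅋]  ⊢ (p1 ⅋ p1⊥)
    [Ax]  ⊢ p1, p1⊥
  [Ax]  ⊢ p1, p1⊥

Result: YES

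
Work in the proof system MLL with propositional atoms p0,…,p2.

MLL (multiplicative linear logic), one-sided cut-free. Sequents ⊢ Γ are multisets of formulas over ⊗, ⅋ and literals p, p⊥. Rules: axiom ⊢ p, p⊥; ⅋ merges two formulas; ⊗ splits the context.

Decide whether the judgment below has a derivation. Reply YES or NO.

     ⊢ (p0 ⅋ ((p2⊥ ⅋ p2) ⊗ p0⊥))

Derivation trace:
[⅋]  ⊢ (p0 ⅋ ((p2⊥ ⅋ p2) ⊗ p0⊥))
  [⊗]  ⊢ p0, ((p2⊥ ⅋ p2) ⊗ p0⊥)
    [⅋]  ⊢ (p2⊥ ⅋ p2)
      [Ax]  ⊢ p2, p2⊥
    [Ax]  ⊢ p0, p0⊥

Result: YES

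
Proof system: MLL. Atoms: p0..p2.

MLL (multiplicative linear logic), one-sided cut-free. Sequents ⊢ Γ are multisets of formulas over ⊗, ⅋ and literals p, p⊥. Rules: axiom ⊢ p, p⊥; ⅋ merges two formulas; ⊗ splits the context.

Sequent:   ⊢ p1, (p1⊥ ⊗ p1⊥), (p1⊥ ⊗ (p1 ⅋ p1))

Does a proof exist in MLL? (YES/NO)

Derivation trace:
[⊗]  ⊢ p1, (p1⊥ ⊗ p1⊥), (p1⊥ ⊗ (p1 ⅋ p1))
  [Ax]  ⊢ p1, p1⊥
  [⅋]  ⊢ (p1⊥ ⊗ p1⊥), (p1 ⅋ p1)
    [⊗]  ⊢ p1, p1, (p1⊥ ⊗ p1⊥)
      [Ax]  ⊢ p1, p1⊥
      [Ax]  ⊢ p1, p1⊥

Result: YES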